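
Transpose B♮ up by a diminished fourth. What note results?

B up a perfect fourth is E, so the target letter is E.
From B, a diminished fourth is 4 semitones up: Eb.

Eb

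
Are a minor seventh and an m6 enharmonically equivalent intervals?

No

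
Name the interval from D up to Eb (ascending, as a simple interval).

The letter names run D→E, a span of 1 letter step, so the interval is some kind of second.
D to Eb is 1 semitone. A major second is 2, so 1 makes it minor.

minor second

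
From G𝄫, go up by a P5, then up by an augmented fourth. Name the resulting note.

Gb

A perfect fifth up from Gbb is Dbb (letter D, 7 semitones up).
An augmented fourth up from Dbb is Gb (letter G, 6 semitones up).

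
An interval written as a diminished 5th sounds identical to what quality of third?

doubly augmented

A diminished fifth spans 6 semitones.
A third spanning 6 semitones is doubly augmented (the major third is 4).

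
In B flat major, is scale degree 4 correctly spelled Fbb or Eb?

Eb

Each scale degree takes a distinct letter name. Degree 4 of a scale on B must use the letter E.
Eb and Fbb are enharmonically the same pitch, but only Eb uses the letter E, so it is the correct spelling here.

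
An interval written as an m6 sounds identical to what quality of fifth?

augmented

A minor sixth spans 8 semitones.
A fifth spanning 8 semitones is augmented (the perfect fifth is 7).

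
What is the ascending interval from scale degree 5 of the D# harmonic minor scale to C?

Scale degree 5 of D# harmonic minor is A#.
A# up to C: letters A→C make it a third; 2 semitones makes it diminished.

diminished third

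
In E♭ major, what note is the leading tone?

Degree 7 takes the letter 6 steps above E, which is D.
In major, degree 7 sits 11 semitones above the tonic. Eb + 11 semitones is pitch class 2, spelled on D as D.

D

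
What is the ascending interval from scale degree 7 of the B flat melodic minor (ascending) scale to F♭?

Scale degree 7 of Bb melodic minor (ascending) is A.
A up to Fb: letters A→F make it a sixth; 7 semitones makes it diminished.

diminished sixth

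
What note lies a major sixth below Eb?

Gb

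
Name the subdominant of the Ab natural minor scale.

Db

Degree 4 takes the letter 3 steps above A, which is D.
In natural minor, degree 4 sits 5 semitones above the tonic. Ab + 5 semitones is pitch class 1, spelled on D as Db.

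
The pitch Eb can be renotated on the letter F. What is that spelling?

Fbb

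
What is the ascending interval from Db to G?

augmented fourth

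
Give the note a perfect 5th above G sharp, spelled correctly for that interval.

D#

A fifth above G lands on the letter D.
A perfect fifth spans 7 semitones, so G# moves to pitch class 3. On the letter D that is D#.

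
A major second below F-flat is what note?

A second below F lands on the letter E.
A major second spans 2 semitones, so Fb moves to pitch class 2. On the letter E that is Ebb.

Ebb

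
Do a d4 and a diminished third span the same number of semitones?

No

A diminished fourth spans 4 semitones; a diminished third spans 2.
The spans differ, so they are not enharmonic equivalents.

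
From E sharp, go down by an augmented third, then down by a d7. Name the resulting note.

An augmented third down from E# is C (letter C, 5 semitones down).
A diminished seventh down from C is D# (letter D, 9 semitones down).

D#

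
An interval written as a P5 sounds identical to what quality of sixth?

A perfect fifth spans 7 semitones.
A sixth spanning 7 semitones is diminished (the major sixth is 9).

diminished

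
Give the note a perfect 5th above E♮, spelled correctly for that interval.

A fifth above E lands on the letter B.
A perfect fifth spans 7 semitones, so E moves to pitch class 11. On the letter B that is B.

B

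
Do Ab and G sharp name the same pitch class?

Yes

Ab = pitch class 8 and G# = pitch class 8 — the same pitch class, so they are enharmonic equivalents.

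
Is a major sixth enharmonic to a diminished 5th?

No

A major sixth spans 9 semitones; a diminished fifth spans 6.
The spans differ, so they are not enharmonic equivalents.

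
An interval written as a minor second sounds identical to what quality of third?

doubly diminished

A minor second spans 1 semitone.
A third spanning 1 semitone is doubly diminished (the major third is 4).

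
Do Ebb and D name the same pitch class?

Yes

Ebb = pitch class 2 and D = pitch class 2 — the same pitch class, so they are enharmonic equivalents.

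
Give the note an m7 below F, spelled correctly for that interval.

F down a major seventh is Gb, so the target letter is G.
From F, a minor seventh is 10 semitones down: G.

G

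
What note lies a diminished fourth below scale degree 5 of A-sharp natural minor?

B##

Scale degree 5 of A# natural minor is E#.
A diminished fourth (4 semitones) below E# lands on the letter B, giving B##.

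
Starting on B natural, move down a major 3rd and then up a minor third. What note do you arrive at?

A major third down from B is G (letter G, 4 semitones down).
A minor third up from G is Bb (letter B, 3 semitones up).

Bb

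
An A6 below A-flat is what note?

A down a major sixth is C, so the target letter is C.
From Ab, an augmented sixth is 10 semitones down: Cbb.

Cbb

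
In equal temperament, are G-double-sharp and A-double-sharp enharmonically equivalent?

G## is pitch class 9; A## is pitch class 11.
The pitch classes differ (9 vs. 11), so they are not enharmonic equivalents.

No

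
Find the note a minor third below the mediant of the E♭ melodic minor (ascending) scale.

Eb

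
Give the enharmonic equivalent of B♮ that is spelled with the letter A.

A##

B is pitch class 11. The letter A alone is pitch class 9.
To reach pitch class 11 from A requires an offset of +2 semitones, i.e. double sharp: A##.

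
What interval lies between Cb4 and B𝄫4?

minor seventh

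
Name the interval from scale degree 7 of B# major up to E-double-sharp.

perfect fifth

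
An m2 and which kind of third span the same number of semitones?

A minor second spans 1 semitone.
A third spanning 1 semitone is doubly diminished (the major third is 4).

doubly diminished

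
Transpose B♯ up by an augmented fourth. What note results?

E##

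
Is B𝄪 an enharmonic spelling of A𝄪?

No

B## is pitch class 1; A## is pitch class 11.
The pitch classes differ (1 vs. 11), so they are not enharmonic equivalents.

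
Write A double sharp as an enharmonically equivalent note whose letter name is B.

B

A## is pitch class 11. The letter B alone is pitch class 11.
Pitch class 11 on B needs no accidental: B.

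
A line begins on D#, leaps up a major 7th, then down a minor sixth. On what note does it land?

E##

A major seventh up from D# is C## (letter C, 11 semitones up).
A minor sixth down from C## is E## (letter E, 8 semitones down).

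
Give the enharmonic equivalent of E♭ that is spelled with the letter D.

Eb is pitch class 3. The letter D alone is pitch class 2.
To reach pitch class 3 from D requires an offset of +1 semitone, i.e. sharp: D#.

D#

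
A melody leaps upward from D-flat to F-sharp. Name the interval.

augmented third

The letter names run D→F, a span of 2 letter steps, so the interval is some kind of third.
Db to F# is 5 semitones. A major third is 4, so 5 makes it augmented.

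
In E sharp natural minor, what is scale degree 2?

F##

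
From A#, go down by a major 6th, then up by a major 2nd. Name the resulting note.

D#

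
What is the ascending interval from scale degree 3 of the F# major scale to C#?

Scale degree 3 of F# major is A#.
A# up to C#: letters A→C make it a third; 3 semitones makes it minor.

minor third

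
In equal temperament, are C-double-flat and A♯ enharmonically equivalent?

Yes

Cbb = pitch class 10 and A# = pitch class 10 — the same pitch class, so they are enharmonic equivalents.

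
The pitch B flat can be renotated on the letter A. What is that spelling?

A#

Bb is pitch class 10. The letter A alone is pitch class 9.
To reach pitch class 10 from A requires an offset of +1 semitone, i.e. sharp: A#.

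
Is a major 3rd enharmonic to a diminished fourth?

Yes

A major third spans 4 semitones; a diminished fourth spans 4.
They are enharmonically equivalent.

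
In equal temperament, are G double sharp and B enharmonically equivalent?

G## is pitch class 9; B is pitch class 11.
The pitch classes differ (9 vs. 11), so they are not enharmonic equivalents.

No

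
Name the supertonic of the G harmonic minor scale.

A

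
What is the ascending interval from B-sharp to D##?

major third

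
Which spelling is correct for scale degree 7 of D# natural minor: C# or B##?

Each scale degree takes a distinct letter name. Degree 7 of a scale on D must use the letter C.
C# and B## are enharmonically the same pitch, but only C# uses the letter C, so it is the correct spelling here.

C#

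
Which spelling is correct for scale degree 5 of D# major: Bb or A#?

A#

Each scale degree takes a distinct letter name. Degree 5 of a scale on D must use the letter A.
A# and Bb are enharmonically the same pitch, but only A# uses the letter A, so it is the correct spelling here.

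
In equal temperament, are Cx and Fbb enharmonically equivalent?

No

Two spellings are enharmonically equivalent only if they share a pitch class.
Here C## → 2, Fbb → 3; 2 ≠ 3, so they are not.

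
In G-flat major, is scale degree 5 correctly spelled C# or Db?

Each scale degree takes a distinct letter name. Degree 5 of a scale on G must use the letter D.
Db and C# are enharmonically the same pitch, but only Db uses the letter D, so it is the correct spelling here.

Db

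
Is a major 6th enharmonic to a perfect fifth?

A major sixth spans 9 semitones; a perfect fifth spans 7.
The spans differ, so they are not enharmonic equivalents.

No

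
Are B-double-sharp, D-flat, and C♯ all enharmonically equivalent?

B## is pitch class 1; Db is pitch class 1; C# is pitch class 1.
All spellings map to pitch class 1, so they are enharmonically equivalent.

Yes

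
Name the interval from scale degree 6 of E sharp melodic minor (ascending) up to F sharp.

diminished fourth

Scale degree 6 of E# melodic minor (ascending) is C##.
C## up to F#: letters C→F make it a fourth; 4 semitones makes it diminished.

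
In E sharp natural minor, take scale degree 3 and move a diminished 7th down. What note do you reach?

Scale degree 3 of E# natural minor is G#.
A diminished seventh (9 semitones) below G# lands on the letter A, giving A##.

A##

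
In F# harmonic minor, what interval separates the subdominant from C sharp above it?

major second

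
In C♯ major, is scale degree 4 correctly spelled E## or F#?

F#

Each scale degree takes a distinct letter name. Degree 4 of a scale on C must use the letter F.
F# and E## are enharmonically the same pitch, but only F# uses the letter F, so it is the correct spelling here.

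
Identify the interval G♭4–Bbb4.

minor third

The letter names run G→B, a span of 2 letter steps, so the interval is some kind of third.
Gb to Bbb is 3 semitones. A major third is 4, so 3 makes it minor.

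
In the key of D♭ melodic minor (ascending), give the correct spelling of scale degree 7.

C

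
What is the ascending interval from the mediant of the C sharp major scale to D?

The mediant of C# major is E#.
E# up to D: letters E→D make it a seventh; 9 semitones makes it diminished.

diminished seventh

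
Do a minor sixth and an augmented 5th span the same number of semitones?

A minor sixth spans 8 semitones; an augmented fifth spans 8.
They are enharmonically equivalent.

Yes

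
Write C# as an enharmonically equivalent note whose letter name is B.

Plain B sits 2 semitones below C#, so on the letter B the same pitch needs a double sharp: B##.

B##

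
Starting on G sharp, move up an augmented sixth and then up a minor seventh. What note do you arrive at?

An augmented sixth up from G# is E## (letter E, 10 semitones up).
A minor seventh up from E## is D## (letter D, 10 semitones up).

D##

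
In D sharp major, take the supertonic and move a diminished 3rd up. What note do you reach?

The supertonic of D# major is E#.
A diminished third (2 semitones) above E# lands on the letter G, giving G.

G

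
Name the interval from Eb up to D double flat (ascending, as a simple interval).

diminished seventh

The letter names run E→D, a span of 6 letter steps, so the interval is some kind of seventh.
Eb to Dbb is 9 semitones. A major seventh is 11, so 9 makes it diminished.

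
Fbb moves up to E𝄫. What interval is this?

major seventh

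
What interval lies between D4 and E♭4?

minor second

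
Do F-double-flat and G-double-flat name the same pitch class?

No

Fbb is pitch class 3; Gbb is pitch class 5.
The pitch classes differ (3 vs. 5), so they are not enharmonic equivalents.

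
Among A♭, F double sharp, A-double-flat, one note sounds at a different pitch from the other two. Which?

In 12-tone equal temperament, enharmonic equivalents share a pitch class. Ab is pitch class 8; F## is pitch class 7; Abb is pitch class 7.
F## and Abb share pitch class 7, while Ab is pitch class 8.

Ab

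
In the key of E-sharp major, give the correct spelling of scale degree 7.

The E# major scale runs E# F## G## A# B# C## D##.
Degree 7 is D##.

D##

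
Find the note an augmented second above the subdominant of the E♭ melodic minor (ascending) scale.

The subdominant of Eb melodic minor (ascending) is Ab.
An augmented second (3 semitones) above Ab lands on the letter B, giving B.

B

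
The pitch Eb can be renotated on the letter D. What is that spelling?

D#

Eb is pitch class 3. The letter D alone is pitch class 2.
To reach pitch class 3 from D requires an offset of +1 semitone, i.e. sharp: D#.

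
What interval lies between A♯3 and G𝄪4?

The letter names run A→G, a span of 6 letter steps, so the interval is some kind of seventh.
A# to G## is 11 semitones. A major seventh is 11, so 11 makes it major.

major seventh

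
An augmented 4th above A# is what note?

D##

A fourth above A lands on the letter D.
An augmented fourth spans 6 semitones, so A# moves to pitch class 4. On the letter D that is D##.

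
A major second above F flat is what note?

F up a major second is G, so the target letter is G.
From Fb, a major second is 2 semitones up: Gb.

Gb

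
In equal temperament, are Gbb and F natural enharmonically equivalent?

Yes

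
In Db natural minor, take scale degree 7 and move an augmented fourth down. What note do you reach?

Scale degree 7 of Db natural minor is Cb.
An augmented fourth (6 semitones) below Cb lands on the letter G, giving Gbb.

Gbb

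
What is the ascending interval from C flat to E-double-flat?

The letter names run C→E, a span of 2 letter steps, so the interval is some kind of third.
Cb to Ebb is 3 semitones. A major third is 4, so 3 makes it minor.

minor third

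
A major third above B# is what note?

A third above B lands on the letter D.
A major third spans 4 semitones, so B# moves to pitch class 4. On the letter D that is D##.

D##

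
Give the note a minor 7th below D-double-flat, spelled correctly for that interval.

Ebb

A seventh below D lands on the letter E.
A minor seventh spans 10 semitones, so Dbb moves to pitch class 2. On the letter E that is Ebb.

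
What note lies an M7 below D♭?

D down a major seventh is Eb, so the target letter is E.
From Db, a major seventh is 11 semitones down: Ebb.

Ebb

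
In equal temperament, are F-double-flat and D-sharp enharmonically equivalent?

Fbb is pitch class 3; D# is pitch class 3.
All spellings map to pitch class 3, so they are enharmonically equivalent.

Yes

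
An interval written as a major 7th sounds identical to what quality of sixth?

doubly augmented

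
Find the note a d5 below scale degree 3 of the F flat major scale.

D

Scale degree 3 of Fb major is Ab.
A diminished fifth (6 semitones) below Ab lands on the letter D, giving D.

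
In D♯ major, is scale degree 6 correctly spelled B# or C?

B#

Each scale degree takes a distinct letter name. Degree 6 of a scale on D must use the letter B.
B# and C are enharmonically the same pitch, but only B# uses the letter B, so it is the correct spelling here.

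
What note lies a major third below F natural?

Db

F down a major third is Db, so the target letter is D.
From F, a major third is 4 semitones down: Db.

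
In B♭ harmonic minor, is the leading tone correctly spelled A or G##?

A

Each scale degree takes a distinct letter name. Degree 7 of a scale on B must use the letter A.
A and G## are enharmonically the same pitch, but only A uses the letter A, so it is the correct spelling here.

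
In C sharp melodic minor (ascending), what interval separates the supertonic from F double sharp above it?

The supertonic of C# melodic minor (ascending) is D#.
D# up to F##: letters D→F make it a third; 4 semitones makes it major.

major third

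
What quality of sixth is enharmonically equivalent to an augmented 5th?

minor

An augmented fifth spans 8 semitones.
A sixth spanning 8 semitones is minor (the major sixth is 9).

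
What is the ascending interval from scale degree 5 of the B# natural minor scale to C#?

diminished fifth

Scale degree 5 of B# natural minor is F##.
F## up to C#: letters F→C make it a fifth; 6 semitones makes it diminished.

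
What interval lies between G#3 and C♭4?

doubly diminished fourth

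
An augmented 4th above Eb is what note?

A

A fourth above E lands on the letter A.
An augmented fourth spans 6 semitones, so Eb moves to pitch class 9. On the letter A that is A.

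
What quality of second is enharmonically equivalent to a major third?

doubly augmented

A major third spans 4 semitones.
A second spanning 4 semitones is doubly augmented (the major second is 2).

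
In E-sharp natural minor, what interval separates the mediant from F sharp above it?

minor seventh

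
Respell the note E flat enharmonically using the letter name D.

D#

Plain D sits 1 semitone below Eb, so on the letter D the same pitch needs a sharp: D#.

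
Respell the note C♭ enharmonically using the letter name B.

B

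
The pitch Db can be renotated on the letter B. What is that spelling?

B##

Plain B sits 2 semitones below Db, so on the letter B the same pitch needs a double sharp: B##.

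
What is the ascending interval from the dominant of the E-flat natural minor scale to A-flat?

minor seventh

The dominant of Eb natural minor is Bb.
Bb up to Ab: letters B→A make it a seventh; 10 semitones makes it minor.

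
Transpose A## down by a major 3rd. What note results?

F##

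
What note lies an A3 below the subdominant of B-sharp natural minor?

The subdominant of B# natural minor is E#.
An augmented third (5 semitones) below E# lands on the letter C, giving C.

C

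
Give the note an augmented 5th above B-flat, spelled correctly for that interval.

B up a perfect fifth is F#, so the target letter is F.
From Bb, an augmented fifth is 8 semitones up: F#.

F#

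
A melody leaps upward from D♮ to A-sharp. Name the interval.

Counting letters D–E–F–G–A gives a fifth.
D→A# = 8 semitones, 1 wider than the perfect fifth (7), so augmented.

augmented fifth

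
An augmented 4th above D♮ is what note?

D up a perfect fourth is G, so the target letter is G.
From D, an augmented fourth is 6 semitones up: G#.

G#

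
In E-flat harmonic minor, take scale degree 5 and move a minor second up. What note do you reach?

Cb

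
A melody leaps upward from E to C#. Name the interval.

major sixth

Counting letters E–F–G–A–B–C gives a sixth.
E→C# = 9 semitones, exactly the major sixth.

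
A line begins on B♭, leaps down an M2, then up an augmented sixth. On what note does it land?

A major second down from Bb is Ab (letter A, 2 semitones down).
An augmented sixth up from Ab is F# (letter F, 10 semitones up).

F#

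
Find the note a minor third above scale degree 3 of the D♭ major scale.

Ab

Scale degree 3 of Db major is F.
A minor third (3 semitones) above F lands on the letter A, giving Ab.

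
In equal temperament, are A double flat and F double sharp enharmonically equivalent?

Abb = pitch class 7 and F## = pitch class 7 — the same pitch class, so they are enharmonic equivalents.

Yes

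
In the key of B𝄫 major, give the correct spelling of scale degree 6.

Gb

Degree 6 takes the letter 5 steps above B, which is G.
In major, degree 6 sits 9 semitones above the tonic. Bbb + 9 semitones is pitch class 6, spelled on G as Gb.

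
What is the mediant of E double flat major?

The Ebb major scale runs Ebb Fb Gb Abb Bbb Cb Db.
Degree 3 is Gb.

Gb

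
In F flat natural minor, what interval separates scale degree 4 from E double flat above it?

Scale degree 4 of Fb natural minor is Bbb.
Bbb up to Ebb: letters B→E make it a fourth; 5 semitones makes it perfect.

perfect fourth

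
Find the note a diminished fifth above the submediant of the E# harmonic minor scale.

G

The submediant of E# harmonic minor is C#.
A diminished fifth (6 semitones) above C# lands on the letter G, giving G.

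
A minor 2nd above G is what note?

Ab

G up a major second is A, so the target letter is A.
From G, a minor second is 1 semitone up: Ab.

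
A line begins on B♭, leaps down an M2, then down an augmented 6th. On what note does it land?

A major second down from Bb is Ab (letter A, 2 semitones down).
An augmented sixth down from Ab is Cbb (letter C, 10 semitones down).

Cbb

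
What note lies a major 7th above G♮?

F#

A seventh above G lands on the letter F.
A major seventh spans 11 semitones, so G moves to pitch class 6. On the letter F that is F#.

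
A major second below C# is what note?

B

C down a major second is Bb, so the target letter is B.
From C#, a major second is 2 semitones down: B.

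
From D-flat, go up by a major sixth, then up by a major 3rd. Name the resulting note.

D

A major sixth up from Db is Bb (letter B, 9 semitones up).
A major third up from Bb is D (letter D, 4 semitones up).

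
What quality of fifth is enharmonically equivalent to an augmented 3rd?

An augmented third spans 5 semitones.
A fifth spanning 5 semitones is doubly diminished (the perfect fifth is 7).

doubly diminished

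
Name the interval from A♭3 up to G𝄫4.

diminished seventh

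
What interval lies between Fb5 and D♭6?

major sixth

The letter names run F→D, a span of 5 letter steps, so the interval is some kind of sixth.
Fb to Db is 9 semitones. A major sixth is 9, so 9 makes it major.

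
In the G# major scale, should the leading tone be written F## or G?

F##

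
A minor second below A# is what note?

A down a major second is G, so the target letter is G.
From A#, a minor second is 1 semitone down: G##.

G##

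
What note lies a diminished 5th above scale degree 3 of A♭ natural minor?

Scale degree 3 of Ab natural minor is Cb.
A diminished fifth (6 semitones) above Cb lands on the letter G, giving Gbb.

Gbb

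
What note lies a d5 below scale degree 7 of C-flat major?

Scale degree 7 of Cb major is Bb.
A diminished fifth (6 semitones) below Bb lands on the letter E, giving E.

E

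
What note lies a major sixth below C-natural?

Eb

A sixth below C lands on the letter E.
A major sixth spans 9 semitones, so C moves to pitch class 3. On the letter E that is Eb.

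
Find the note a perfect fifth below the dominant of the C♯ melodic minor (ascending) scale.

C#

The dominant of C# melodic minor (ascending) is G#.
A perfect fifth (7 semitones) below G# lands on the letter C, giving C#.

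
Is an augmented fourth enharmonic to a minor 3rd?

An augmented fourth spans 6 semitones; a minor third spans 3.
The spans differ, so they are not enharmonic equivalents.

No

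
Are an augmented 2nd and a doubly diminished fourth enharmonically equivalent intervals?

An augmented second spans 3 semitones; a doubly diminished fourth spans 3.
They are enharmonically equivalent.

Yes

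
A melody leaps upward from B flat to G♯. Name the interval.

augmented sixth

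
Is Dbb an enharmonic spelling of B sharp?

Yes

Dbb is pitch class 0; B# is pitch class 0.
All spellings map to pitch class 0, so they are enharmonically equivalent.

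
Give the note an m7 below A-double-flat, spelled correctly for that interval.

Bbb

A seventh below A lands on the letter B.
A minor seventh spans 10 semitones, so Abb moves to pitch class 9. On the letter B that is Bbb.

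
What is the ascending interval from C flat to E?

The letter names run C→E, a span of 2 letter steps, so the interval is some kind of third.
Cb to E is 5 semitones. A major third is 4, so 5 makes it augmented.

augmented third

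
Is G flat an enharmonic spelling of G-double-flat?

No

Gb is pitch class 6; Gbb is pitch class 5.
The pitch classes differ (6 vs. 5), so they are not enharmonic equivalents.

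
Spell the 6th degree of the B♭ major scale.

G

Degree 6 takes the letter 5 steps above B, which is G.
In major, degree 6 sits 9 semitones above the tonic. Bb + 9 semitones is pitch class 7, spelled on G as G.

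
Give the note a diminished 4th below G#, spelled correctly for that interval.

D##

A fourth below G lands on the letter D.
A diminished fourth spans 4 semitones, so G# moves to pitch class 4. On the letter D that is D##.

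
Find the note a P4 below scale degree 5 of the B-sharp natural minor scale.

C##

Scale degree 5 of B# natural minor is F##.
A perfect fourth (5 semitones) below F## lands on the letter C, giving C##.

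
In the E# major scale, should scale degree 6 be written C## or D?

C##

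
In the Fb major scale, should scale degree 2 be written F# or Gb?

Each scale degree takes a distinct letter name. Degree 2 of a scale on F must use the letter G.
Gb and F# are enharmonically the same pitch, but only Gb uses the letter G, so it is the correct spelling here.

Gb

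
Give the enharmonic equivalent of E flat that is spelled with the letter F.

Fbb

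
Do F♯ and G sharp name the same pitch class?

No

F# is pitch class 6; G# is pitch class 8.
The pitch classes differ (6 vs. 8), so they are not enharmonic equivalents.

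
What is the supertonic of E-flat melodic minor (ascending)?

F

Degree 2 takes the letter 1 step above E, which is F.
In melodic minor (ascending), degree 2 sits 2 semitones above the tonic. Eb + 2 semitones is pitch class 5, spelled on F as F.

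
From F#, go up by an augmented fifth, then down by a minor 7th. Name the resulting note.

An augmented fifth up from F# is C## (letter C, 8 semitones up).
A minor seventh down from C## is D## (letter D, 10 semitones down).

D##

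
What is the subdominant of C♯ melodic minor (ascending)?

F#

Degree 4 takes the letter 3 steps above C, which is F.
In melodic minor (ascending), degree 4 sits 5 semitones above the tonic. C# + 5 semitones is pitch class 6, spelled on F as F#.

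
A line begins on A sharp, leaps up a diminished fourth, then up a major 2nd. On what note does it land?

E

A diminished fourth up from A# is D (letter D, 4 semitones up).
A major second up from D is E (letter E, 2 semitones up).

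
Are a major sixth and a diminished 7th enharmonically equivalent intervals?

Yes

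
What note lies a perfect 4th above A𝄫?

Dbb

A fourth above A lands on the letter D.
A perfect fourth spans 5 semitones, so Abb moves to pitch class 0. On the letter D that is Dbb.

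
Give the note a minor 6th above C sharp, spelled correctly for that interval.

C up a major sixth is A, so the target letter is A.
From C#, a minor sixth is 8 semitones up: A.

A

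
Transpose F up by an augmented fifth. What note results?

C#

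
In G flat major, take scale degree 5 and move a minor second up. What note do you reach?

Scale degree 5 of Gb major is Db.
A minor second (1 semitone) above Db lands on the letter E, giving Ebb.

Ebb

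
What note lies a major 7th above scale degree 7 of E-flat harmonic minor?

C#

Scale degree 7 of Eb harmonic minor is D.
A major seventh (11 semitones) above D lands on the letter C, giving C#.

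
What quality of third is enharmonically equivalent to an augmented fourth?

doubly augmented

An augmented fourth spans 6 semitones.
A third spanning 6 semitones is doubly augmented (the major third is 4).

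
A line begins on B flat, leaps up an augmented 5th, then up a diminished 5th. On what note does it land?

An augmented fifth up from Bb is F# (letter F, 8 semitones up).
A diminished fifth up from F# is C (letter C, 6 semitones up).

C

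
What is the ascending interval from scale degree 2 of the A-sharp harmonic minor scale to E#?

Scale degree 2 of A# harmonic minor is B#.
B# up to E#: letters B→E make it a fourth; 5 semitones makes it perfect.

perfect fourth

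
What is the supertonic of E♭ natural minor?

F

The Eb natural minor scale runs Eb F Gb Ab Bb Cb Db.
Degree 2 is F.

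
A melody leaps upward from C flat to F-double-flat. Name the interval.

diminished fourth

The letter names run C→F, a span of 3 letter steps, so the interval is some kind of fourth.
Cb to Fbb is 4 semitones. A perfect fourth is 5, so 4 makes it diminished.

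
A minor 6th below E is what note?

G#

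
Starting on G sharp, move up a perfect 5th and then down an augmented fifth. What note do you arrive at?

A perfect fifth up from G# is D# (letter D, 7 semitones up).
An augmented fifth down from D# is G (letter G, 8 semitones down).

G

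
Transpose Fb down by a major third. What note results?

F down a major third is Db, so the target letter is D.
From Fb, a major third is 4 semitones down: Dbb.

Dbb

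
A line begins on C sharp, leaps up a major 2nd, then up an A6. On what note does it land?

B##

A major second up from C# is D# (letter D, 2 semitones up).
An augmented sixth up from D# is B## (letter B, 10 semitones up).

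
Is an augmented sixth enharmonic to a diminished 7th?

No

An augmented sixth spans 10 semitones; a diminished seventh spans 9.
The spans differ, so they are not enharmonic equivalents.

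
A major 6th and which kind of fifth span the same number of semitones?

doubly augmented

A major sixth spans 9 semitones.
A fifth spanning 9 semitones is doubly augmented (the perfect fifth is 7).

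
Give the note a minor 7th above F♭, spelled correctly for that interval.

Ebb

A seventh above F lands on the letter E.
A minor seventh spans 10 semitones, so Fb moves to pitch class 2. On the letter E that is Ebb.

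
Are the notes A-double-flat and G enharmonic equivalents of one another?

Abb is pitch class 7; G is pitch class 7.
All spellings map to pitch class 7, so they are enharmonically equivalent.

Yes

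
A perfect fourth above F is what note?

A fourth above F lands on the letter B.
A perfect fourth spans 5 semitones, so F moves to pitch class 10. On the letter B that is Bb.

Bb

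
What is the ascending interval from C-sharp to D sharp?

major second

Counting letters C–D gives a second.
C#→D# = 2 semitones, exactly the major second.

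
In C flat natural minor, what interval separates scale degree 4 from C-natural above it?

augmented fifth

Scale degree 4 of Cb natural minor is Fb.
Fb up to C: letters F→C make it a fifth; 8 semitones makes it augmented.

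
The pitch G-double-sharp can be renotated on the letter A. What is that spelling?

G## is pitch class 9. The letter A alone is pitch class 9.
Pitch class 9 on A needs no accidental: A.

A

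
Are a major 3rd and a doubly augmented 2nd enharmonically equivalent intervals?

Yes

A major third spans 4 semitones; a doubly augmented second spans 4.
They are enharmonically equivalent.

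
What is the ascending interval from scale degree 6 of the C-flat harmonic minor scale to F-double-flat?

Scale degree 6 of Cb harmonic minor is Abb.
Abb up to Fbb: letters A→F make it a sixth; 8 semitones makes it minor.

minor sixth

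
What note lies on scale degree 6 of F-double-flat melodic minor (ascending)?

Dbb

Degree 6 takes the letter 5 steps above F, which is D.
In melodic minor (ascending), degree 6 sits 9 semitones above the tonic. Fbb + 9 semitones is pitch class 0, spelled on D as Dbb.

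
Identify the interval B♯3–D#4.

Counting letters B–C–D gives a third.
B#→D# = 3 semitones, 1 narrower than the major third (4), so minor.

minor third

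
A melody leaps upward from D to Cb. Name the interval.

diminished seventh

Counting letters D–E–F–G–A–B–C gives a seventh.
D→Cb = 9 semitones, 2 narrower than the major seventh (11), so diminished.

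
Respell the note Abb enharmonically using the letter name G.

G

Abb is pitch class 7. The letter G alone is pitch class 7.
Pitch class 7 on G needs no accidental: G.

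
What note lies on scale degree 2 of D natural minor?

E

The D natural minor scale runs D E F G A Bb C.
Degree 2 is E.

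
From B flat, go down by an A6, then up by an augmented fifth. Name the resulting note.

Ab

An augmented sixth down from Bb is Dbb (letter D, 10 semitones down).
An augmented fifth up from Dbb is Ab (letter A, 8 semitones up).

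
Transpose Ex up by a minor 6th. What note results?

A sixth above E lands on the letter C.
A minor sixth spans 8 semitones, so E## moves to pitch class 2. On the letter C that is C##.

C##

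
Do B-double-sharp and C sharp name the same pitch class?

B## = pitch class 1 and C# = pitch class 1 — the same pitch class, so they are enharmonic equivalents.

Yes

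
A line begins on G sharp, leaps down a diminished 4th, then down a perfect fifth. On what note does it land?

G##

A diminished fourth down from G# is D## (letter D, 4 semitones down).
A perfect fifth down from D## is G## (letter G, 7 semitones down).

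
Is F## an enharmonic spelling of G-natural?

Yes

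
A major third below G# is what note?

E

G down a major third is Eb, so the target letter is E.
From G#, a major third is 4 semitones down: E.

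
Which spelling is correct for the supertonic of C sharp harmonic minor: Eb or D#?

Each scale degree takes a distinct letter name. Degree 2 of a scale on C must use the letter D.
D# and Eb are enharmonically the same pitch, but only D# uses the letter D, so it is the correct spelling here.

D#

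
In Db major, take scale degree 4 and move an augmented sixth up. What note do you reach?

Scale degree 4 of Db major is Gb.
An augmented sixth (10 semitones) above Gb lands on the letter E, giving E.

E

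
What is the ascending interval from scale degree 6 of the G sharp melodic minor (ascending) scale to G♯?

minor third

Scale degree 6 of G# melodic minor (ascending) is E#.
E# up to G#: letters E→G make it a third; 3 semitones makes it minor.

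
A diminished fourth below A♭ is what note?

E

A down a perfect fourth is E, so the target letter is E.
From Ab, a diminished fourth is 4 semitones down: E.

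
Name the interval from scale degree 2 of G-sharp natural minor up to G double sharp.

major seventh

Scale degree 2 of G# natural minor is A#.
A# up to G##: letters A→G make it a seventh; 11 semitones makes it major.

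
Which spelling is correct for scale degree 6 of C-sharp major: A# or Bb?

Each scale degree takes a distinct letter name. Degree 6 of a scale on C must use the letter A.
A# and Bb are enharmonically the same pitch, but only A# uses the letter A, so it is the correct spelling here.

A#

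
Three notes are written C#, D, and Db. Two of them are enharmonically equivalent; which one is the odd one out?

D

In 12-tone equal temperament, enharmonic equivalents share a pitch class. C# is pitch class 1; D is pitch class 2; Db is pitch class 1.
C# and Db share pitch class 1, while D is pitch class 2.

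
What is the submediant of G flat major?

Eb

The Gb major scale runs Gb Ab Bb Cb Db Eb F.
Degree 6 is Eb.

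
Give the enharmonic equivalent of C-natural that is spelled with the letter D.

C is pitch class 0. The letter D alone is pitch class 2.
To reach pitch class 0 from D requires an offset of -2 semitones, i.e. double flat: Dbb.

Dbb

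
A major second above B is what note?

C#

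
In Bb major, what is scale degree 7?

A

The Bb major scale runs Bb C D Eb F G A.
Degree 7 is A.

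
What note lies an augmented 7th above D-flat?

C#

D up a major seventh is C#, so the target letter is C.
From Db, an augmented seventh is 12 semitones up: C#.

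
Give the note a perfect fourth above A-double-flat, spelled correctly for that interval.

A fourth above A lands on the letter D.
A perfect fourth spans 5 semitones, so Abb moves to pitch class 0. On the letter D that is Dbb.

Dbb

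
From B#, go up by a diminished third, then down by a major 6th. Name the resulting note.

A diminished third up from B# is D (letter D, 2 semitones up).
A major sixth down from D is F (letter F, 9 semitones down).

F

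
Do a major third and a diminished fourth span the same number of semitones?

A major third spans 4 semitones; a diminished fourth spans 4.
They are enharmonically equivalent.

Yes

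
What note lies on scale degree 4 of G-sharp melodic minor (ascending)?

C#

Degree 4 takes the letter 3 steps above G, which is C.
In melodic minor (ascending), degree 4 sits 5 semitones above the tonic. G# + 5 semitones is pitch class 1, spelled on C as C#.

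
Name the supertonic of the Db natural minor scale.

The Db natural minor scale runs Db Eb Fb Gb Ab Bbb Cb.
Degree 2 is Eb.

Eb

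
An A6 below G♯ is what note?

A sixth below G lands on the letter B.
An augmented sixth spans 10 semitones, so G# moves to pitch class 10. On the letter B that is Bb.

Bb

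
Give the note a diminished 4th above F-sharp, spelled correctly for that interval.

F up a perfect fourth is Bb, so the target letter is B.
From F#, a diminished fourth is 4 semitones up: Bb.

Bb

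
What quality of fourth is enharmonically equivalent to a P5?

A perfect fifth spans 7 semitones.
A fourth spanning 7 semitones is doubly augmented (the perfect fourth is 5).

doubly augmented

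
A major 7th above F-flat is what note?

A seventh above F lands on the letter E.
A major seventh spans 11 semitones, so Fb moves to pitch class 3. On the letter E that is Eb.

Eb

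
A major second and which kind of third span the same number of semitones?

A major second spans 2 semitones.
A third spanning 2 semitones is diminished (the major third is 4).

diminished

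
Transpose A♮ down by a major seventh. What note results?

Bb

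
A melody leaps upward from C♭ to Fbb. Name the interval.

Counting letters C–D–E–F gives a fourth.
Cb→Fbb = 4 semitones, 1 narrower than the perfect fourth (5), so diminished.

diminished fourth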